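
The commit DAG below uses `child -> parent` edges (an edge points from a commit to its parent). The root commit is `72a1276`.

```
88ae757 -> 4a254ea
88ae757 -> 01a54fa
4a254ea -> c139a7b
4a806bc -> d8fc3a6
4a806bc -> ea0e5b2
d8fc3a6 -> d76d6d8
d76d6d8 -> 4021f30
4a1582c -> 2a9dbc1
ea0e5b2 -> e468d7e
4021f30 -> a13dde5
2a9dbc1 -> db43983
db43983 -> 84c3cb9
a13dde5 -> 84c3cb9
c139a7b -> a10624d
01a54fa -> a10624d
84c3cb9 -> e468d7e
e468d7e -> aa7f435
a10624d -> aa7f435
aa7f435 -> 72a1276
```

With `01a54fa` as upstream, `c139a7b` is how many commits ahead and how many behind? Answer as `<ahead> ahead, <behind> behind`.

1 ahead, 1 behind

Reachable from c139a7b: {72a1276, a10624d, aa7f435, c139a7b}.
Reachable from 01a54fa: {01a54fa, 72a1276, a10624d, aa7f435}.
Only in c139a7b's history (ahead): {c139a7b} — 1.
Only in 01a54fa's history (behind): {01a54fa} — 1.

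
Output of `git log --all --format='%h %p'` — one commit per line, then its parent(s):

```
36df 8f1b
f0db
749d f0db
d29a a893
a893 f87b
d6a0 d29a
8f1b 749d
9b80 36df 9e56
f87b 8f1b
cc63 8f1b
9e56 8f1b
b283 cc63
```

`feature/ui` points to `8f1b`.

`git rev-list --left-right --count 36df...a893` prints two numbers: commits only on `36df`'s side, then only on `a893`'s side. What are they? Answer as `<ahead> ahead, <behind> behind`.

1 ahead, 2 behind

Reachable from 36df: {36df, 749d, 8f1b, f0db}.
Reachable from a893: {749d, 8f1b, a893, f0db, f87b}.
Only in 36df's history (ahead): {36df} — 1.
Only in a893's history (behind): {a893, f87b} — 2.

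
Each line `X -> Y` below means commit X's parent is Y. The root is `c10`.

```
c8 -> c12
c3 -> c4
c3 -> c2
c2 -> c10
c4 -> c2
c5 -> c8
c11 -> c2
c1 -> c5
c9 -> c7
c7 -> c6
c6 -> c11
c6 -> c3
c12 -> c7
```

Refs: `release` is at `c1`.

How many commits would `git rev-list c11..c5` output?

7

Reachable from c5: {c10, c11, c12, c2, c3, c4, c5, c6, c7, c8}.
Reachable from c11: {c10, c11, c2}.
In c5's history but not c11's: {c12, c3, c4, c5, c6, c7, c8} — 7 commits.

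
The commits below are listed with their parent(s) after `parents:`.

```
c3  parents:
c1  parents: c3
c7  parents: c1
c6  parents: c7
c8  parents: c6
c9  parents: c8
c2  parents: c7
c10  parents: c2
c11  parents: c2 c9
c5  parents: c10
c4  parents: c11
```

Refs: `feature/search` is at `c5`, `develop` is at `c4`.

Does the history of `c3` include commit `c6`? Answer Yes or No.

Ancestors of c3: {c3}.
c6 is not in that set, so it is not an ancestor of c3.

No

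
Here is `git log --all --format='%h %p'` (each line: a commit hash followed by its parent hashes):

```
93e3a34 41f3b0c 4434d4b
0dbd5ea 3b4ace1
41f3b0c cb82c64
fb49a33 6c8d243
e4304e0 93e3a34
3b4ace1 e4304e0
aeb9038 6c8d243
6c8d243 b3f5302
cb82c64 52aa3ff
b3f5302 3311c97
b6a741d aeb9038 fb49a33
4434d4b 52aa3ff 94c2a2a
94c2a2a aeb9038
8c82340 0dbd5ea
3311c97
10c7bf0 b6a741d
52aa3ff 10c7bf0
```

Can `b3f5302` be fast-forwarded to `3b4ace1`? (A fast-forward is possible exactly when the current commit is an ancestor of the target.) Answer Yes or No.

A fast-forward from b3f5302 to 3b4ace1 is possible iff b3f5302 is an ancestor of 3b4ace1.
Ancestors of 3b4ace1: {10c7bf0, 3311c97, 3b4ace1, 41f3b0c, 4434d4b, 52aa3ff, 6c8d243, 93e3a34, 94c2a2a, aeb9038, b3f5302, b6a741d, cb82c64, e4304e0, fb49a33}.
b3f5302 is among them, so fast-forward is possible.

Yes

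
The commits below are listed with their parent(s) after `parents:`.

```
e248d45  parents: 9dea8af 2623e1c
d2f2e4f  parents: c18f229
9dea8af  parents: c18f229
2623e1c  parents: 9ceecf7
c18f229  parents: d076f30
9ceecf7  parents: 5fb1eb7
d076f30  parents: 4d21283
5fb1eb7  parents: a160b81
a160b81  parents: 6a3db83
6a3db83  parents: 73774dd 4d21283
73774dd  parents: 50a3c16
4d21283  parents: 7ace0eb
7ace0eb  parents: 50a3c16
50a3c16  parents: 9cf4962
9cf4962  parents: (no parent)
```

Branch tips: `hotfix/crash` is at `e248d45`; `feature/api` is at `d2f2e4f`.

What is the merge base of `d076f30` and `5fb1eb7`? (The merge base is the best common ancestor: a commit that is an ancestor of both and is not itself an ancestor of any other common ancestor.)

4d21283

Ancestors of d076f30: {4d21283, 50a3c16, 7ace0eb, 9cf4962, d076f30}.
Ancestors of 5fb1eb7: {4d21283, 50a3c16, 5fb1eb7, 6a3db83, 73774dd, 7ace0eb, 9cf4962, a160b81}.
Common ancestors: {4d21283, 50a3c16, 7ace0eb, 9cf4962}.
Among these, 4d21283 is not an ancestor of any other common ancestor — it is the merge base.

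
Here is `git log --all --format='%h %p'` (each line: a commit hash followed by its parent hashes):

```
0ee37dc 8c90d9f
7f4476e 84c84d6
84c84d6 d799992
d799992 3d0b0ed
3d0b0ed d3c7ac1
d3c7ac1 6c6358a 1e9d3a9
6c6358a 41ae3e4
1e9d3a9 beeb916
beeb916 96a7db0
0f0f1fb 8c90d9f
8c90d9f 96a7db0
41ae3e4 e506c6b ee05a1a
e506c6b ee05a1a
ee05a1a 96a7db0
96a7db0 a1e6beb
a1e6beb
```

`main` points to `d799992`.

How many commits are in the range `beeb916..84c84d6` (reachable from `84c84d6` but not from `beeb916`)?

9

Reachable from 84c84d6: {1e9d3a9, 3d0b0ed, 41ae3e4, 6c6358a, 84c84d6, 96a7db0, a1e6beb, beeb916, d3c7ac1, d799992, e506c6b, ee05a1a}.
Reachable from beeb916: {96a7db0, a1e6beb, beeb916}.
In 84c84d6's history but not beeb916's: {1e9d3a9, 3d0b0ed, 41ae3e4, 6c6358a, 84c84d6, d3c7ac1, d799992, e506c6b, ee05a1a} — 9 commits.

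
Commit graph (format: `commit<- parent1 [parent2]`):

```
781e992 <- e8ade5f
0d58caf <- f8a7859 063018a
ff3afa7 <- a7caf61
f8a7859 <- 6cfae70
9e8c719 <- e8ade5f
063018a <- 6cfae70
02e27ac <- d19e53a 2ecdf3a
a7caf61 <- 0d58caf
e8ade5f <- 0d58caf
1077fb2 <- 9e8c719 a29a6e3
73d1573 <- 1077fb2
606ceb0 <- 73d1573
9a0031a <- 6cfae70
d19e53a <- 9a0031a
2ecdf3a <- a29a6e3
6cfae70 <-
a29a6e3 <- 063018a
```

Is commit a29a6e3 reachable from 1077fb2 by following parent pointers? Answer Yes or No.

Ancestors of 1077fb2 (commits reachable by following parents): {063018a, 0d58caf, 1077fb2, 6cfae70, 9e8c719, a29a6e3, e8ade5f, f8a7859}.
a29a6e3 is in that set, so it is an ancestor of 1077fb2.

Yes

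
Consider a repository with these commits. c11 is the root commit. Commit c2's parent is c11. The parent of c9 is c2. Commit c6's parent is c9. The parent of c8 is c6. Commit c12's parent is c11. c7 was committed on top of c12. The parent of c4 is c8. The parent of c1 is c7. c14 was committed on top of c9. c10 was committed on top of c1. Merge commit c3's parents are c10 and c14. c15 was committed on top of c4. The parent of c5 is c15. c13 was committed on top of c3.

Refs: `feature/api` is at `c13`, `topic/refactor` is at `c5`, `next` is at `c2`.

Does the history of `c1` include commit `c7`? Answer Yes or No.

Yes

Ancestors of c1 (commits reachable by following parents): {c1, c11, c12, c7}.
c7 is in that set, so it is an ancestor of c1.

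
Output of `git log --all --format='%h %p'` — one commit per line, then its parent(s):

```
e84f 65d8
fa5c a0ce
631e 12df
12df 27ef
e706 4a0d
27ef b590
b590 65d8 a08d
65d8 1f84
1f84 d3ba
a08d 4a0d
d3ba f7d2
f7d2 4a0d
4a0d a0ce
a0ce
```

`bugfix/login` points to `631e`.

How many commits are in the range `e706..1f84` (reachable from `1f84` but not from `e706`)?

Reachable from 1f84: {1f84, 4a0d, a0ce, d3ba, f7d2}.
Reachable from e706: {4a0d, a0ce, e706}.
In 1f84's history but not e706's: {1f84, d3ba, f7d2} — 3 commits.

3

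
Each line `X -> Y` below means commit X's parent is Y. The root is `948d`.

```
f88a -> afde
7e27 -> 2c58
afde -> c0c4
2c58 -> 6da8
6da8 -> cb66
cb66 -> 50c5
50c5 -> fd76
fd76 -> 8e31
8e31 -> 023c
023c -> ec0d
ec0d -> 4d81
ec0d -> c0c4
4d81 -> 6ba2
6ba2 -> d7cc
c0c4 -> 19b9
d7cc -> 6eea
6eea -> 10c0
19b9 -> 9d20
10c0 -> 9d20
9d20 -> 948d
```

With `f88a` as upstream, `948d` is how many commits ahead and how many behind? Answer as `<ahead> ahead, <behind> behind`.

0 ahead, 5 behind

Reachable from 948d: {948d}.
Reachable from f88a: {19b9, 948d, 9d20, afde, c0c4, f88a}.
Only in 948d's history (ahead): {} — 0.
Only in f88a's history (behind): {19b9, 9d20, afde, c0c4, f88a} — 5.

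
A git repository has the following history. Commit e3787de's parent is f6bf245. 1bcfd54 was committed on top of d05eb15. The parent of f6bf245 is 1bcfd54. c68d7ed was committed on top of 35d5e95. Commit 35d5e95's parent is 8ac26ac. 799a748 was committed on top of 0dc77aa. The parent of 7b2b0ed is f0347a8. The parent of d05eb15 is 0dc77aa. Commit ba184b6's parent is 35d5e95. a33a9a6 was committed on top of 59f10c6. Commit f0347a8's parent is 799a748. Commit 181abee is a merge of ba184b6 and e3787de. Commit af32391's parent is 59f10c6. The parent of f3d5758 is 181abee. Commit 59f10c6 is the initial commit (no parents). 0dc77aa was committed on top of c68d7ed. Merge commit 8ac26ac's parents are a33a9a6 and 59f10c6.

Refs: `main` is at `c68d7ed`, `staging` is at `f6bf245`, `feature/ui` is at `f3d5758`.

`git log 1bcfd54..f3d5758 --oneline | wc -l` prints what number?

5

Reachable from f3d5758: {0dc77aa, 181abee, 1bcfd54, 35d5e95, 59f10c6, 8ac26ac, a33a9a6, ba184b6, c68d7ed, d05eb15, e3787de, f3d5758, f6bf245}.
Reachable from 1bcfd54: {0dc77aa, 1bcfd54, 35d5e95, 59f10c6, 8ac26ac, a33a9a6, c68d7ed, d05eb15}.
In f3d5758's history but not 1bcfd54's: {181abee, ba184b6, e3787de, f3d5758, f6bf245} — 5 commits.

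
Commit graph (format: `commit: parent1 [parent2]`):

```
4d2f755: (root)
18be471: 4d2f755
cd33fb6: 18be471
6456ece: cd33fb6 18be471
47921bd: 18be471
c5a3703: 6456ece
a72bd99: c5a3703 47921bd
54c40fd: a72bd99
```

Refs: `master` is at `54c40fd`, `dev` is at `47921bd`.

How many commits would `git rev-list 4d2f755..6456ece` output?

Reachable from 6456ece: {18be471, 4d2f755, 6456ece, cd33fb6}.
Reachable from 4d2f755: {4d2f755}.
In 6456ece's history but not 4d2f755's: {18be471, 6456ece, cd33fb6} — 3 commits.

3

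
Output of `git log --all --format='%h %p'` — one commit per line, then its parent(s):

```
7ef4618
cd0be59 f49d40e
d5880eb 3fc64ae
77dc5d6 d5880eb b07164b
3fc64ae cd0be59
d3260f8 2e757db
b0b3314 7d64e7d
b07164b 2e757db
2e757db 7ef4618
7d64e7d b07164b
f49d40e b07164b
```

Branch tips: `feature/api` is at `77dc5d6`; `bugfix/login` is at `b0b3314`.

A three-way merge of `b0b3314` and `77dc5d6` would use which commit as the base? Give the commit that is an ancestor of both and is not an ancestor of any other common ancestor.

b07164b

Ancestors of b0b3314: {2e757db, 7d64e7d, 7ef4618, b07164b, b0b3314}.
Ancestors of 77dc5d6: {2e757db, 3fc64ae, 77dc5d6, 7ef4618, b07164b, cd0be59, d5880eb, f49d40e}.
Common ancestors: {2e757db, 7ef4618, b07164b}.
Among these, b07164b is not an ancestor of any other common ancestor — it is the merge base.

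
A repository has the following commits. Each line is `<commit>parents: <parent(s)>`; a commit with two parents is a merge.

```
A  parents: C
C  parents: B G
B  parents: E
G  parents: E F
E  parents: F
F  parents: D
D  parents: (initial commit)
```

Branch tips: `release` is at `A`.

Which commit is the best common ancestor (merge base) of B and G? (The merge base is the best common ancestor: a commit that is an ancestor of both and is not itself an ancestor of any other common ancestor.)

Ancestors of B: {B, D, E, F}.
Ancestors of G: {D, E, F, G}.
Common ancestors: {D, E, F}.
Among these, E is not an ancestor of any other common ancestor — it is the merge base.

E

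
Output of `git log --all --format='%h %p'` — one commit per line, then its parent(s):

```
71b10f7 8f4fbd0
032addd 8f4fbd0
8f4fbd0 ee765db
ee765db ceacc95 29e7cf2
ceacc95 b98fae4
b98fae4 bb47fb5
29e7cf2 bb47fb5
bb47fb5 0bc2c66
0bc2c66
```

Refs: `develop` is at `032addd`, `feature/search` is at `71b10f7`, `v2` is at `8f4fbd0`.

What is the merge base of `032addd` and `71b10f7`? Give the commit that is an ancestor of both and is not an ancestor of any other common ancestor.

8f4fbd0

Ancestors of 032addd: {032addd, 0bc2c66, 29e7cf2, 8f4fbd0, b98fae4, bb47fb5, ceacc95, ee765db}.
Ancestors of 71b10f7: {0bc2c66, 29e7cf2, 71b10f7, 8f4fbd0, b98fae4, bb47fb5, ceacc95, ee765db}.
Common ancestors: {0bc2c66, 29e7cf2, 8f4fbd0, b98fae4, bb47fb5, ceacc95, ee765db}.
Among these, 8f4fbd0 is not an ancestor of any other common ancestor — it is the merge base.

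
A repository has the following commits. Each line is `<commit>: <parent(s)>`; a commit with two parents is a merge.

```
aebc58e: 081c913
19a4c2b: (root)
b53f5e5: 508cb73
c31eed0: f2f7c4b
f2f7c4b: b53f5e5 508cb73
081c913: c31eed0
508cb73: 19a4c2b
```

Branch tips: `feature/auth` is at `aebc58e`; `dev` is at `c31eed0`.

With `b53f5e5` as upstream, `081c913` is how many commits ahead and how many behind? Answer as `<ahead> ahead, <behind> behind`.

Reachable from 081c913: {081c913, 19a4c2b, 508cb73, b53f5e5, c31eed0, f2f7c4b}.
Reachable from b53f5e5: {19a4c2b, 508cb73, b53f5e5}.
Only in 081c913's history (ahead): {081c913, c31eed0, f2f7c4b} — 3.
Only in b53f5e5's history (behind): {} — 0.

3 ahead, 0 behind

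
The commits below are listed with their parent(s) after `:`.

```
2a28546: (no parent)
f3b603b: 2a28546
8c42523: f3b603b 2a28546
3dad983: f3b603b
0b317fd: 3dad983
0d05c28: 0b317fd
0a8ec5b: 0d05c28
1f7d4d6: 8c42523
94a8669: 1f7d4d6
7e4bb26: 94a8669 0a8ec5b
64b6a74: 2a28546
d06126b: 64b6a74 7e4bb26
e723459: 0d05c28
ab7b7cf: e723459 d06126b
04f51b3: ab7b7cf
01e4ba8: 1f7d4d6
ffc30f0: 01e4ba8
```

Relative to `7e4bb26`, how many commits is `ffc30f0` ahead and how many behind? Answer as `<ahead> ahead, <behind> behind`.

Reachable from ffc30f0: {01e4ba8, 1f7d4d6, 2a28546, 8c42523, f3b603b, ffc30f0}.
Reachable from 7e4bb26: {0a8ec5b, 0b317fd, 0d05c28, 1f7d4d6, 2a28546, 3dad983, 7e4bb26, 8c42523, 94a8669, f3b603b}.
Only in ffc30f0's history (ahead): {01e4ba8, ffc30f0} — 2.
Only in 7e4bb26's history (behind): {0a8ec5b, 0b317fd, 0d05c28, 3dad983, 7e4bb26, 94a8669} — 6.

2 ahead, 6 behind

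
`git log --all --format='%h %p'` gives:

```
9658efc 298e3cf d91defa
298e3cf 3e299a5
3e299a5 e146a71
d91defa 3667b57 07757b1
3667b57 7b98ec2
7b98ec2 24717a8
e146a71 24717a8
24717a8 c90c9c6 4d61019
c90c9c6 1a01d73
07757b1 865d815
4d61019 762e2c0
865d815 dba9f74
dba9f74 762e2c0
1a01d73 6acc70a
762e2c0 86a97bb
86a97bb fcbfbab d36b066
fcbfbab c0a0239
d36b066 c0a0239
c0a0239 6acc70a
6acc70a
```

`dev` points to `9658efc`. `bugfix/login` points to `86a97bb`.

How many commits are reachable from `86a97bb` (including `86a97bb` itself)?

Walking parent pointers from 86a97bb: reachable set = {6acc70a, 86a97bb, c0a0239, d36b066, fcbfbab}.
That is 5 commits.

5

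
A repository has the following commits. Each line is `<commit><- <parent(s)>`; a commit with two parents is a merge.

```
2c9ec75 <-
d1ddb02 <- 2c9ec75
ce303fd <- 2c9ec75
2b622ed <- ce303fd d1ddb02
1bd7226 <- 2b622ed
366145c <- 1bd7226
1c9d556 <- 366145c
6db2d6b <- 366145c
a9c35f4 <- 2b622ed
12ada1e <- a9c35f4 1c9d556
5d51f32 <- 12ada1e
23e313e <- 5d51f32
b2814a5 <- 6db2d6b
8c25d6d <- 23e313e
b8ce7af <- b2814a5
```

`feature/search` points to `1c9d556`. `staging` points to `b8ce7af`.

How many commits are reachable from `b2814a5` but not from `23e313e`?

Reachable from b2814a5: {1bd7226, 2b622ed, 2c9ec75, 366145c, 6db2d6b, b2814a5, ce303fd, d1ddb02}.
Reachable from 23e313e: {12ada1e, 1bd7226, 1c9d556, 23e313e, 2b622ed, 2c9ec75, 366145c, 5d51f32, a9c35f4, ce303fd, d1ddb02}.
In b2814a5's history but not 23e313e's: {6db2d6b, b2814a5} — 2 commits.

2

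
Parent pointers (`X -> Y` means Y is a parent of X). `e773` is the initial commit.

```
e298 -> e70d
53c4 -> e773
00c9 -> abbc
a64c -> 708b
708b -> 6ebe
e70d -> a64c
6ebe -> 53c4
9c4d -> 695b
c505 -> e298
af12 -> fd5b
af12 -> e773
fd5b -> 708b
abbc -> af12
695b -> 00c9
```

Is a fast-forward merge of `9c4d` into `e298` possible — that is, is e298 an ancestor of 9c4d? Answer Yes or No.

No

A fast-forward from e298 to 9c4d is possible iff e298 is an ancestor of 9c4d.
Ancestors of 9c4d: {00c9, 53c4, 695b, 6ebe, 708b, 9c4d, abbc, af12, e773, fd5b}.
e298 is not among them, so fast-forward is not possible.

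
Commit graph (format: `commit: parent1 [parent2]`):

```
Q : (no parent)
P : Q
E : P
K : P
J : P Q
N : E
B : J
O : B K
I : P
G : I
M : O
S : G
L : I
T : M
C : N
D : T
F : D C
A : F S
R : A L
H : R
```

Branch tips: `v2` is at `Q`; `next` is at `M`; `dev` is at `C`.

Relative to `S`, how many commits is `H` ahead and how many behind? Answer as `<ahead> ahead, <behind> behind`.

15 ahead, 0 behind

Reachable from H: {A, B, C, D, E, F, G, H, I, J, K, L, M, N, O, P, Q, R, S, T}.
Reachable from S: {G, I, P, Q, S}.
Only in H's history (ahead): {A, B, C, D, E, F, H, J, K, L, M, N, O, R, T} — 15.
Only in S's history (behind): {} — 0.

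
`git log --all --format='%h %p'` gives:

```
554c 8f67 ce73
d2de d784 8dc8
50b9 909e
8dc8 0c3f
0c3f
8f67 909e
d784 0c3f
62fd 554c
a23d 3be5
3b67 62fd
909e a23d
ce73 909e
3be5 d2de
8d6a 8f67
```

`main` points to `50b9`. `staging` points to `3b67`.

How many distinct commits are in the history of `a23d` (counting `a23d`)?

Walking parent pointers from a23d: reachable set = {0c3f, 3be5, 8dc8, a23d, d2de, d784}.
That is 6 commits.

6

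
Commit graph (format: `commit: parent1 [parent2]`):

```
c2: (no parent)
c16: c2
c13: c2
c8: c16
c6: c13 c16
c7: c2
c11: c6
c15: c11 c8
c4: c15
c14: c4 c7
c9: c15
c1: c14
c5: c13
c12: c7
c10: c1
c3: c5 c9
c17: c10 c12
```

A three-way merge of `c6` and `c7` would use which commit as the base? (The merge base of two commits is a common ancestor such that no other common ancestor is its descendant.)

Ancestors of c6: {c13, c16, c2, c6}.
Ancestors of c7: {c2, c7}.
Common ancestors: {c2}.
The only common ancestor is c2, so it is the merge base.

c2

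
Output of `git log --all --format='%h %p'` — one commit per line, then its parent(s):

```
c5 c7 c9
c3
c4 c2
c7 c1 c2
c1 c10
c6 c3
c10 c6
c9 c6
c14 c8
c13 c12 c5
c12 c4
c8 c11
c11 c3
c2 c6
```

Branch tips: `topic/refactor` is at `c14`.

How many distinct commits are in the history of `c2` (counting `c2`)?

Walking parent pointers from c2: reachable set = {c2, c3, c6}.
That is 3 commits.

3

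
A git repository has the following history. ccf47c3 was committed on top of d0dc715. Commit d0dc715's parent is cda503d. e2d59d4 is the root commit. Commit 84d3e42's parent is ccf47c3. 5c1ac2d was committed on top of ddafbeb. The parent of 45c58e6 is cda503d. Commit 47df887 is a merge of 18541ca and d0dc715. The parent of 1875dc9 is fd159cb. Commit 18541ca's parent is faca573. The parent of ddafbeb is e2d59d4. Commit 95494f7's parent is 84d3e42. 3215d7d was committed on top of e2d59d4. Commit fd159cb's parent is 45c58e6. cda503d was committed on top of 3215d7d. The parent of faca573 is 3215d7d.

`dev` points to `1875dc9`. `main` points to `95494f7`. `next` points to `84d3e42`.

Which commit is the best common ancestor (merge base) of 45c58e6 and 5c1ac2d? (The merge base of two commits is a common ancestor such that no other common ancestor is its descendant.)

Ancestors of 45c58e6: {3215d7d, 45c58e6, cda503d, e2d59d4}.
Ancestors of 5c1ac2d: {5c1ac2d, ddafbeb, e2d59d4}.
Common ancestors: {e2d59d4}.
The only common ancestor is e2d59d4, so it is the merge base.

e2d59d4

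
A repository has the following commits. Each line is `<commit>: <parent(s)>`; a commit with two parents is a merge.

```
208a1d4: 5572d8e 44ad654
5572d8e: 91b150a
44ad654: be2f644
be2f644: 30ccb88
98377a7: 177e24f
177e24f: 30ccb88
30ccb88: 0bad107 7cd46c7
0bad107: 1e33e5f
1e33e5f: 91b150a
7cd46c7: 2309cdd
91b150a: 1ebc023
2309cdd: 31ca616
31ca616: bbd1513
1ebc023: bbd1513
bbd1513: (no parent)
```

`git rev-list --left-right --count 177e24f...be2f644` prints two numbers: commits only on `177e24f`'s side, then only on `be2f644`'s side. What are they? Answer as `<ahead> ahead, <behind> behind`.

1 ahead, 1 behind

Reachable from 177e24f: {0bad107, 177e24f, 1e33e5f, 1ebc023, 2309cdd, 30ccb88, 31ca616, 7cd46c7, 91b150a, bbd1513}.
Reachable from be2f644: {0bad107, 1e33e5f, 1ebc023, 2309cdd, 30ccb88, 31ca616, 7cd46c7, 91b150a, bbd1513, be2f644}.
Only in 177e24f's history (ahead): {177e24f} — 1.
Only in be2f644's history (behind): {be2f644} — 1.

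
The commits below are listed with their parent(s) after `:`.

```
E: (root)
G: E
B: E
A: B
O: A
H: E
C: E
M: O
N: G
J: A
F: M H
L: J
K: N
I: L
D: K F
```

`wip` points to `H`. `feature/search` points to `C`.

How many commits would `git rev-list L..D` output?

8

Reachable from D: {A, B, D, E, F, G, H, K, M, N, O}.
Reachable from L: {A, B, E, J, L}.
In D's history but not L's: {D, F, G, H, K, M, N, O} — 8 commits.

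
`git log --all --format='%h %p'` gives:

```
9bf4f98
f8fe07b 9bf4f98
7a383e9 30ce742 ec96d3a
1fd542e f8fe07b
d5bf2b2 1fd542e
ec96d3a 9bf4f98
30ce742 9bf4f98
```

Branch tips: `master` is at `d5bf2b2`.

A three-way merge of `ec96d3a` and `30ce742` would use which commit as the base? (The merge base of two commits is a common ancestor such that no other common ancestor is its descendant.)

Ancestors of ec96d3a: {9bf4f98, ec96d3a}.
Ancestors of 30ce742: {30ce742, 9bf4f98}.
Common ancestors: {9bf4f98}.
The only common ancestor is 9bf4f98, so it is the merge base.

9bf4f98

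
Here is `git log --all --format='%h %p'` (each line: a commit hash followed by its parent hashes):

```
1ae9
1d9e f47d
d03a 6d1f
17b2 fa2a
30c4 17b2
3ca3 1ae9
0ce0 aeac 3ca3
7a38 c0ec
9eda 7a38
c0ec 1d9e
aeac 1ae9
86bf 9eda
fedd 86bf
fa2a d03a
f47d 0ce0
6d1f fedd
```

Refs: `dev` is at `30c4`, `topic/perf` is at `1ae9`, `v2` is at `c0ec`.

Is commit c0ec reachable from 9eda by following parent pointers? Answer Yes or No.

Ancestors of 9eda (commits reachable by following parents): {0ce0, 1ae9, 1d9e, 3ca3, 7a38, 9eda, aeac, c0ec, f47d}.
c0ec is in that set, so it is an ancestor of 9eda.

Yes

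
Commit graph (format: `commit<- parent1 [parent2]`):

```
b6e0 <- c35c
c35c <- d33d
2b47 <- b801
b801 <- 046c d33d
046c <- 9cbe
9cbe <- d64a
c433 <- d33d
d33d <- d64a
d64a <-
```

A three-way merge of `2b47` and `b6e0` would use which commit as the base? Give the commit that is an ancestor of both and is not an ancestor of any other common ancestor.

d33d

Ancestors of 2b47: {046c, 2b47, 9cbe, b801, d33d, d64a}.
Ancestors of b6e0: {b6e0, c35c, d33d, d64a}.
Common ancestors: {d33d, d64a}.
Among these, d33d is not an ancestor of any other common ancestor — it is the merge base.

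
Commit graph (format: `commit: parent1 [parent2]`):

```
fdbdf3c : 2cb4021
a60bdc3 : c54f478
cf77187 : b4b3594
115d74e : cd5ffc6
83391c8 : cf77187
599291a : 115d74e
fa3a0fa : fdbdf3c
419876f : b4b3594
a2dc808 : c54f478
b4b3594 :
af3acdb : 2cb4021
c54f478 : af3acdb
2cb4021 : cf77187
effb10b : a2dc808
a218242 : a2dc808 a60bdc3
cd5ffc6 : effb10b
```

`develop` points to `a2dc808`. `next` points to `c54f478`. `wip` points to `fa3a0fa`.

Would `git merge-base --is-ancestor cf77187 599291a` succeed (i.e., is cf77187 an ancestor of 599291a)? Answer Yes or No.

Ancestors of 599291a (commits reachable by following parents): {115d74e, 2cb4021, 599291a, a2dc808, af3acdb, b4b3594, c54f478, cd5ffc6, cf77187, effb10b}.
cf77187 is in that set, so it is an ancestor of 599291a.

Yes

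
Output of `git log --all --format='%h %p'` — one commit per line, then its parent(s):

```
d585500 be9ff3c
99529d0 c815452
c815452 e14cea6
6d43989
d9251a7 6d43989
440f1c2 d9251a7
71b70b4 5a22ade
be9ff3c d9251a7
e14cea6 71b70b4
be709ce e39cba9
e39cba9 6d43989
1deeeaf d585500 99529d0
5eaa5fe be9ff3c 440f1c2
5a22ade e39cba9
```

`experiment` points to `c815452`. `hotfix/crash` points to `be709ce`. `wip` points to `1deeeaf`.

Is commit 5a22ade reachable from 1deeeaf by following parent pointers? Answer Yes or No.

Ancestors of 1deeeaf (commits reachable by following parents): {1deeeaf, 5a22ade, 6d43989, 71b70b4, 99529d0, be9ff3c, c815452, d585500, d9251a7, e14cea6, e39cba9}.
5a22ade is in that set, so it is an ancestor of 1deeeaf.

Yes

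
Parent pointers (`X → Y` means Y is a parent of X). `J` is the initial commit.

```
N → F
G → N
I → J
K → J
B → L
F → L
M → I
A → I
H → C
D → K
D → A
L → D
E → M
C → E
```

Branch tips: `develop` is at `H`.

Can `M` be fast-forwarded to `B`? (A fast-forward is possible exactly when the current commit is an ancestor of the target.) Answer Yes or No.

A fast-forward from M to B is possible iff M is an ancestor of B.
Ancestors of B: {A, B, D, I, J, K, L}.
M is not among them, so fast-forward is not possible.

No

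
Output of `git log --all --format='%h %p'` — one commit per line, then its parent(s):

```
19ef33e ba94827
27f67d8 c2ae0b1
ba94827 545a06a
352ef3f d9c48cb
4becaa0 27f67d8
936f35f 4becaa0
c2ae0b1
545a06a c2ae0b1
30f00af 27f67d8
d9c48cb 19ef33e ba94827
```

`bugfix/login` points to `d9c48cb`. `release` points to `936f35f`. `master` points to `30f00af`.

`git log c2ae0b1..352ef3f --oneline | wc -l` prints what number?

Reachable from 352ef3f: {19ef33e, 352ef3f, 545a06a, ba94827, c2ae0b1, d9c48cb}.
Reachable from c2ae0b1: {c2ae0b1}.
In 352ef3f's history but not c2ae0b1's: {19ef33e, 352ef3f, 545a06a, ba94827, d9c48cb} — 5 commits.

5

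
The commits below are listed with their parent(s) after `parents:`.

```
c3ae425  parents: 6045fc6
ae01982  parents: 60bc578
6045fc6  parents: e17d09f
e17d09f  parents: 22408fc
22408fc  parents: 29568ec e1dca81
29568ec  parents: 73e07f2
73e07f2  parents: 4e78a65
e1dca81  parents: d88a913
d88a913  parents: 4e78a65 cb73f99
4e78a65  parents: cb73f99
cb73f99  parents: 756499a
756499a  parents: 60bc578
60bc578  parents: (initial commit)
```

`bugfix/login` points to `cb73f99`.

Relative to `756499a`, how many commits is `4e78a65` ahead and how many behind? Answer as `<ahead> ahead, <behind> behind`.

Reachable from 4e78a65: {4e78a65, 60bc578, 756499a, cb73f99}.
Reachable from 756499a: {60bc578, 756499a}.
Only in 4e78a65's history (ahead): {4e78a65, cb73f99} — 2.
Only in 756499a's history (behind): {} — 0.

2 ahead, 0 behind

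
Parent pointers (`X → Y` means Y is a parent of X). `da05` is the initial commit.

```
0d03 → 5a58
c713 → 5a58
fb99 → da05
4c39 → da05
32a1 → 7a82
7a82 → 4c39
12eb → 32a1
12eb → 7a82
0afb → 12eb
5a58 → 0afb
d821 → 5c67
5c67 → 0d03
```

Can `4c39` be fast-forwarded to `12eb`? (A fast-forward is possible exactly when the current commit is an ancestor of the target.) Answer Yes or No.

Yes

A fast-forward from 4c39 to 12eb is possible iff 4c39 is an ancestor of 12eb.
Ancestors of 12eb: {12eb, 32a1, 4c39, 7a82, da05}.
4c39 is among them, so fast-forward is possible.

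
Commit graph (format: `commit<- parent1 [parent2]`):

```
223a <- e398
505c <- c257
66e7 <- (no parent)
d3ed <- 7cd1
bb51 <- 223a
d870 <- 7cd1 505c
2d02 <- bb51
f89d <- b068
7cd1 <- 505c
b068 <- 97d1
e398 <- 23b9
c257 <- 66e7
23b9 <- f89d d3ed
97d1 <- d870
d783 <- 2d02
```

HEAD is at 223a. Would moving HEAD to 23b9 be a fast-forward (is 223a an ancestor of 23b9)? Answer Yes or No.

A fast-forward from 223a to 23b9 is possible iff 223a is an ancestor of 23b9.
Ancestors of 23b9: {23b9, 505c, 66e7, 7cd1, 97d1, b068, c257, d3ed, d870, f89d}.
223a is not among them, so fast-forward is not possible.

No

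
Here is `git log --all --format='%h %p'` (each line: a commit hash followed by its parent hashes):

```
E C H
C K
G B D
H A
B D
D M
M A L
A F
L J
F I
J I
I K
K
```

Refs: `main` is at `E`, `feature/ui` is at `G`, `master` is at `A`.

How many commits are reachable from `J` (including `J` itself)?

3

Walking parent pointers from J: reachable set = {I, J, K}.
That is 3 commits.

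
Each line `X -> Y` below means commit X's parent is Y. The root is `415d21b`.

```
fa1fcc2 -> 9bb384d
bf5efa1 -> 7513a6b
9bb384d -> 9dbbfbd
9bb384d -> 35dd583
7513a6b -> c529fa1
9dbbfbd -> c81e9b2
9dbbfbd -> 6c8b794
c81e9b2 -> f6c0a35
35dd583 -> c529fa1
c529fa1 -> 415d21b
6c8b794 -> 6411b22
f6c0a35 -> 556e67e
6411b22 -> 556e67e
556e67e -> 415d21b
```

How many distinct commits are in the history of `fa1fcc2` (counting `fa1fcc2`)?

11

Walking parent pointers from fa1fcc2: reachable set = {35dd583, 415d21b, 556e67e, 6411b22, 6c8b794, 9bb384d, 9dbbfbd, c529fa1, c81e9b2, f6c0a35, fa1fcc2}.
That is 11 commits.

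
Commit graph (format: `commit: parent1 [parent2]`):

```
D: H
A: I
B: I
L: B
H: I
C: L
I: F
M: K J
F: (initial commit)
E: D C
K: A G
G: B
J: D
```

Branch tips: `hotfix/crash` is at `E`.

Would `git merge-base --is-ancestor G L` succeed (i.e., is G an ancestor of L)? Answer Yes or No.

No

Ancestors of L: {B, F, I, L}.
G is not in that set, so it is not an ancestor of L.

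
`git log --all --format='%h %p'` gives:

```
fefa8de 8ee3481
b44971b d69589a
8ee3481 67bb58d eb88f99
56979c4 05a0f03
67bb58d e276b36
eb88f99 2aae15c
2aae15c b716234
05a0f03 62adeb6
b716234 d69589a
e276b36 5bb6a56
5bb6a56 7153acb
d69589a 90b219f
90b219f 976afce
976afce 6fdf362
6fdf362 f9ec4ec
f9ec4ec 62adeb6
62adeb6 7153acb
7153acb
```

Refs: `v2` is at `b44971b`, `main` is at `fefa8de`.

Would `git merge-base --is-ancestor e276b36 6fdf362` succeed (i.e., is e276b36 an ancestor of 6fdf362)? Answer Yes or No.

No

Ancestors of 6fdf362: {62adeb6, 6fdf362, 7153acb, f9ec4ec}.
e276b36 is not in that set, so it is not an ancestor of 6fdf362.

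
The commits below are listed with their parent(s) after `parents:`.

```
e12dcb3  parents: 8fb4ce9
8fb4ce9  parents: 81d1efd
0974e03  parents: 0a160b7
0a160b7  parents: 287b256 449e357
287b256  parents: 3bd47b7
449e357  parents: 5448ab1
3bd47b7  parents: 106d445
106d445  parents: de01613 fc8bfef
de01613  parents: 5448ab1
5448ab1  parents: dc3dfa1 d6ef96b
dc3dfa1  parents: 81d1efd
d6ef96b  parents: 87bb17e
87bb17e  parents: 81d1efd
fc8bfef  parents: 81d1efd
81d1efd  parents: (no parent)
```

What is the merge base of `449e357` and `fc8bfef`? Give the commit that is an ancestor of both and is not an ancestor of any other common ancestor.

Ancestors of 449e357: {449e357, 5448ab1, 81d1efd, 87bb17e, d6ef96b, dc3dfa1}.
Ancestors of fc8bfef: {81d1efd, fc8bfef}.
Common ancestors: {81d1efd}.
The only common ancestor is 81d1efd, so it is the merge base.

81d1efd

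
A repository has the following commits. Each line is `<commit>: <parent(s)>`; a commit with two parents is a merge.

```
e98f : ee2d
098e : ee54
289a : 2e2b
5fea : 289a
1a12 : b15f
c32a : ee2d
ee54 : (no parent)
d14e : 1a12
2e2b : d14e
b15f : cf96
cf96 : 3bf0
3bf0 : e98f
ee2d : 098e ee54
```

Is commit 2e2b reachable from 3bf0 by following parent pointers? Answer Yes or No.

No

Ancestors of 3bf0: {098e, 3bf0, e98f, ee2d, ee54}.
2e2b is not in that set, so it is not an ancestor of 3bf0.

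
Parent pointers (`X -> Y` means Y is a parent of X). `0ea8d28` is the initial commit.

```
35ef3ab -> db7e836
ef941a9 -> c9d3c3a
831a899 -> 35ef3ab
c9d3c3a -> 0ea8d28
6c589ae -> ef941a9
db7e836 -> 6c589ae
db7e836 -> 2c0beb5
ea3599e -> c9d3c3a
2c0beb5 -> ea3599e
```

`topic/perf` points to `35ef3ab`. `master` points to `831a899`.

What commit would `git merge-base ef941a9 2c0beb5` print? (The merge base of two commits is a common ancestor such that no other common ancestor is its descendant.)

c9d3c3a

Ancestors of ef941a9: {0ea8d28, c9d3c3a, ef941a9}.
Ancestors of 2c0beb5: {0ea8d28, 2c0beb5, c9d3c3a, ea3599e}.
Common ancestors: {0ea8d28, c9d3c3a}.
Among these, c9d3c3a is not an ancestor of any other common ancestor — it is the merge base.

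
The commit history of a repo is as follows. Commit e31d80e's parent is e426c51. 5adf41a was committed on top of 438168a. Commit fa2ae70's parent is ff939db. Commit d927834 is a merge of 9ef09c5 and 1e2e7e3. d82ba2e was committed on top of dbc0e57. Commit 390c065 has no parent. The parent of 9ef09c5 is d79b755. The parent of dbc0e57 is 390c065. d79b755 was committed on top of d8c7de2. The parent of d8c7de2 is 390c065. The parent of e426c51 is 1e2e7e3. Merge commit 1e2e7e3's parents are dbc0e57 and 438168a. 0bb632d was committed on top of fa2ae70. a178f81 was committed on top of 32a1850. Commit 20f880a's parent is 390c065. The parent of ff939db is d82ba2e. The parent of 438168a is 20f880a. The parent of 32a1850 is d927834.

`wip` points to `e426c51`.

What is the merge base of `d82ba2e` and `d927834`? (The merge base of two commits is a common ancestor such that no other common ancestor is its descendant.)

dbc0e57

Ancestors of d82ba2e: {390c065, d82ba2e, dbc0e57}.
Ancestors of d927834: {1e2e7e3, 20f880a, 390c065, 438168a, 9ef09c5, d79b755, d8c7de2, d927834, dbc0e57}.
Common ancestors: {390c065, dbc0e57}.
Among these, dbc0e57 is not an ancestor of any other common ancestor — it is the merge base.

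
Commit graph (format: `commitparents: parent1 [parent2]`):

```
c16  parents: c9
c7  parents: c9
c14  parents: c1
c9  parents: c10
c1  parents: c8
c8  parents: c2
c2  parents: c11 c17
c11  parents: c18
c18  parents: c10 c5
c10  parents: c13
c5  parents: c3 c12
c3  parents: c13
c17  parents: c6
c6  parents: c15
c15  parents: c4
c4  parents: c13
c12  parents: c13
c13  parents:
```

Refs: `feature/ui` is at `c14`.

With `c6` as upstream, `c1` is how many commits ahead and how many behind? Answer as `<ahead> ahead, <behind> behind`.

10 ahead, 0 behind

Reachable from c1: {c1, c10, c11, c12, c13, c15, c17, c18, c2, c3, c4, c5, c6, c8}.
Reachable from c6: {c13, c15, c4, c6}.
Only in c1's history (ahead): {c1, c10, c11, c12, c17, c18, c2, c3, c5, c8} — 10.
Only in c6's history (behind): {} — 0.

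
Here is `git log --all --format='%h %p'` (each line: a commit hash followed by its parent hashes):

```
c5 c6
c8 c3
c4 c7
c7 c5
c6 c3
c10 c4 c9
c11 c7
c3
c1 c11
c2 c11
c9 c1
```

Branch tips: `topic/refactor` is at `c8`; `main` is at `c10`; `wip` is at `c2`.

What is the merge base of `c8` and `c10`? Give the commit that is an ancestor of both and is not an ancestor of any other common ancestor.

Ancestors of c8: {c3, c8}.
Ancestors of c10: {c1, c10, c11, c3, c4, c5, c6, c7, c9}.
Common ancestors: {c3}.
The only common ancestor is c3, so it is the merge base.

c3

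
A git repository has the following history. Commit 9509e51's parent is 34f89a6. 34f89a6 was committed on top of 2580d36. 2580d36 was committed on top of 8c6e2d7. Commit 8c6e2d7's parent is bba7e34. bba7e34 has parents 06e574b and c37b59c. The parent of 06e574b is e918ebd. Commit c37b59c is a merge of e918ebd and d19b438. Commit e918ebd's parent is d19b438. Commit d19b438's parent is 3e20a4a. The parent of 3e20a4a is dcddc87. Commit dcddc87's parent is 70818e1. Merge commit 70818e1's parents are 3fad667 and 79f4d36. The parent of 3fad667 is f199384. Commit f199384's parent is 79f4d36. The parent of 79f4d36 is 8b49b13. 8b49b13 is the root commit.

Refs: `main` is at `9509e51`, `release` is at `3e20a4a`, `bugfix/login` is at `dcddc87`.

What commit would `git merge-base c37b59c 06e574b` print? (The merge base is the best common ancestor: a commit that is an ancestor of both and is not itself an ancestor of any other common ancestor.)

e918ebd

Ancestors of c37b59c: {3e20a4a, 3fad667, 70818e1, 79f4d36, 8b49b13, c37b59c, d19b438, dcddc87, e918ebd, f199384}.
Ancestors of 06e574b: {06e574b, 3e20a4a, 3fad667, 70818e1, 79f4d36, 8b49b13, d19b438, dcddc87, e918ebd, f199384}.
Common ancestors: {3e20a4a, 3fad667, 70818e1, 79f4d36, 8b49b13, d19b438, dcddc87, e918ebd, f199384}.
Among these, e918ebd is not an ancestor of any other common ancestor — it is the merge base.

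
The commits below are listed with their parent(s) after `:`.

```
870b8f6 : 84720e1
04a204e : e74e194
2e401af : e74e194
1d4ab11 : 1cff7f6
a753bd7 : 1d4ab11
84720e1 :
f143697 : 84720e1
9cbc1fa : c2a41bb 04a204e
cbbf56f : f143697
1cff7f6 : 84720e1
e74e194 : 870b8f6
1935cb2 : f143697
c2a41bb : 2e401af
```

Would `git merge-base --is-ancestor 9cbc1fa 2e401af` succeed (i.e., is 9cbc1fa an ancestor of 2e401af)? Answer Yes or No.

No

Ancestors of 2e401af: {2e401af, 84720e1, 870b8f6, e74e194}.
9cbc1fa is not in that set, so it is not an ancestor of 2e401af.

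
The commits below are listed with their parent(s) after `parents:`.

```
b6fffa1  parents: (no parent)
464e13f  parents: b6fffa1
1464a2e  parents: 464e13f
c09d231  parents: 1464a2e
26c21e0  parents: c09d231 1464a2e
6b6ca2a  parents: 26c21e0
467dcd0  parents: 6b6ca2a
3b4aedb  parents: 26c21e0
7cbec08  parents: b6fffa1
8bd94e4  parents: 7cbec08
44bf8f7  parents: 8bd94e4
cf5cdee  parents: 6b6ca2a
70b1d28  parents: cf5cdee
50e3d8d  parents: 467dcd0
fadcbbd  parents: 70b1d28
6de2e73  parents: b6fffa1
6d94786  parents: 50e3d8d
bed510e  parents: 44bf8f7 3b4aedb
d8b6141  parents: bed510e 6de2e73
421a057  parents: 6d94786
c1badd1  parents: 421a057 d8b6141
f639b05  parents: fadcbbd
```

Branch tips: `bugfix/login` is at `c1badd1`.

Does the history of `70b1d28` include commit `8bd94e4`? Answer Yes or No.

No

Ancestors of 70b1d28: {1464a2e, 26c21e0, 464e13f, 6b6ca2a, 70b1d28, b6fffa1, c09d231, cf5cdee}.
8bd94e4 is not in that set, so it is not an ancestor of 70b1d28.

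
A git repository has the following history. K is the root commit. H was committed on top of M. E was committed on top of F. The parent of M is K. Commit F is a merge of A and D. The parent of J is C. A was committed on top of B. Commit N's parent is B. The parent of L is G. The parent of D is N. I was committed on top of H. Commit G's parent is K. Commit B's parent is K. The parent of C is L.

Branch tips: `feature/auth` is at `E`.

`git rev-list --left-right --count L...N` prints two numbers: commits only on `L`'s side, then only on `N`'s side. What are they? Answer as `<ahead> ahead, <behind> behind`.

2 ahead, 2 behind

Reachable from L: {G, K, L}.
Reachable from N: {B, K, N}.
Only in L's history (ahead): {G, L} — 2.
Only in N's history (behind): {B, N} — 2.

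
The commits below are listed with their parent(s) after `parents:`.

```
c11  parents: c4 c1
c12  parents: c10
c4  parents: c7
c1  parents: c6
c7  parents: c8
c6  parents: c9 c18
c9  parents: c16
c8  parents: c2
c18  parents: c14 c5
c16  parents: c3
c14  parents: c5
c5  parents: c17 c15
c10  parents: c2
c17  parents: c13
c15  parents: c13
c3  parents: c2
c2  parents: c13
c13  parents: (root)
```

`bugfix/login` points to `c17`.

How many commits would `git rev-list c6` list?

11

Walking parent pointers from c6: reachable set = {c13, c14, c15, c16, c17, c18, c2, c3, c5, c6, c9}.
That is 11 commits.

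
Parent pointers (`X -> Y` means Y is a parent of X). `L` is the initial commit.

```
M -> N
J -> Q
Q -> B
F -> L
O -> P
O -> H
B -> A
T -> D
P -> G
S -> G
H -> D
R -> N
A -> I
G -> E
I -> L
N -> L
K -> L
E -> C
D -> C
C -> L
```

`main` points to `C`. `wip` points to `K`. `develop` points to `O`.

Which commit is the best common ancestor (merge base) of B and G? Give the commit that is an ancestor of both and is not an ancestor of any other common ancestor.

L

Ancestors of B: {A, B, I, L}.
Ancestors of G: {C, E, G, L}.
Common ancestors: {L}.
The only common ancestor is L, so it is the merge base.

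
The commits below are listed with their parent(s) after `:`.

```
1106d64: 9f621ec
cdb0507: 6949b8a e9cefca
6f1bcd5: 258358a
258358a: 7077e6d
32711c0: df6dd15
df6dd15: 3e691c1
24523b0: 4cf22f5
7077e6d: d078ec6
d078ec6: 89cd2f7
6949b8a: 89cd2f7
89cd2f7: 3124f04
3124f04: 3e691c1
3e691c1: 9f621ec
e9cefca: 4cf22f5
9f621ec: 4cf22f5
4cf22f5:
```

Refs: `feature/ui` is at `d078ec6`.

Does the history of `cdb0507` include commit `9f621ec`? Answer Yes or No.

Yes

Ancestors of cdb0507 (commits reachable by following parents): {3124f04, 3e691c1, 4cf22f5, 6949b8a, 89cd2f7, 9f621ec, cdb0507, e9cefca}.
9f621ec is in that set, so it is an ancestor of cdb0507.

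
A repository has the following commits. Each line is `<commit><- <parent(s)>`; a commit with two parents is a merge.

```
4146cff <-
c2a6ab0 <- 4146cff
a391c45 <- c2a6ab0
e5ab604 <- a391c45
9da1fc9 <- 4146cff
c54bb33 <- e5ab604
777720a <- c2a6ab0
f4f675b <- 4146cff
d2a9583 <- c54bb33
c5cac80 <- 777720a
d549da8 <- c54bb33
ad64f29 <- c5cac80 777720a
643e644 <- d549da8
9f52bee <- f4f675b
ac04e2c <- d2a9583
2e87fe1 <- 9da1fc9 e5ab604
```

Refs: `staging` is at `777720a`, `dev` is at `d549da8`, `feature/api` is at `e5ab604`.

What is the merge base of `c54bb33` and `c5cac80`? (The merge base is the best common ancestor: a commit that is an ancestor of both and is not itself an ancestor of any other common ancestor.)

Ancestors of c54bb33: {4146cff, a391c45, c2a6ab0, c54bb33, e5ab604}.
Ancestors of c5cac80: {4146cff, 777720a, c2a6ab0, c5cac80}.
Common ancestors: {4146cff, c2a6ab0}.
Among these, c2a6ab0 is not an ancestor of any other common ancestor — it is the merge base.

c2a6ab0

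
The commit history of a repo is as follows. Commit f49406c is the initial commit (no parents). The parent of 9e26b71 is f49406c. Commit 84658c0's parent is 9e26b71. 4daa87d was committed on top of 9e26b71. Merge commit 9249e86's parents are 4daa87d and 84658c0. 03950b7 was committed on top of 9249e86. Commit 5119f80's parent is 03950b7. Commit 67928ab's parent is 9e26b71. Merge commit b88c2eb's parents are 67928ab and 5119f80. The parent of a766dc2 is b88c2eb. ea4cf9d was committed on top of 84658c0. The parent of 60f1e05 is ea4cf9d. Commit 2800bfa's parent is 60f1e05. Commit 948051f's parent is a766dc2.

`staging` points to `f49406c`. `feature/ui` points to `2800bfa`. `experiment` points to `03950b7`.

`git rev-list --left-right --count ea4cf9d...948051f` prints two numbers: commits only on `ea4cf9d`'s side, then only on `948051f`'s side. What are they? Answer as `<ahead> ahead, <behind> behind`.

1 ahead, 8 behind

Reachable from ea4cf9d: {84658c0, 9e26b71, ea4cf9d, f49406c}.
Reachable from 948051f: {03950b7, 4daa87d, 5119f80, 67928ab, 84658c0, 9249e86, 948051f, 9e26b71, a766dc2, b88c2eb, f49406c}.
Only in ea4cf9d's history (ahead): {ea4cf9d} — 1.
Only in 948051f's history (behind): {03950b7, 4daa87d, 5119f80, 67928ab, 9249e86, 948051f, a766dc2, b88c2eb} — 8.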